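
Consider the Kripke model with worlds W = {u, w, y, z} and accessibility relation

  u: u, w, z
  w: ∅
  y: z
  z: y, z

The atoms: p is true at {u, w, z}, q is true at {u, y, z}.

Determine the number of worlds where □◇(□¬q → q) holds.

3

u: successors {u, w, z}; ◇(□¬q → q) there: u:T, w:F, z:T. ✗
w: no successors, so □◇(□¬q → q) holds vacuously. ✓
y: successors {z}; ◇(□¬q → q) there: z:T. ✓
z: successors {y, z}; ◇(□¬q → q) there: y:T, z:T. ✓
Satisfying worlds: {w, y, z}.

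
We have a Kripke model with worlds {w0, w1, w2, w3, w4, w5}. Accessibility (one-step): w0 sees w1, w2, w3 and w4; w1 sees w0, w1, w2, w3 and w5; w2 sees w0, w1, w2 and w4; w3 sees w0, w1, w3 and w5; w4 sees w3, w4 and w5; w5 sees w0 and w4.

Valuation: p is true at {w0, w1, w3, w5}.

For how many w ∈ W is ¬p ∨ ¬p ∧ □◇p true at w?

w0: ¬p is F, ¬p ∧ □◇p is F. ✗
w1: ¬p is F, ¬p ∧ □◇p is F. ✗
w2: ¬p is T, ¬p ∧ □◇p is T. ✓
w3: ¬p is F, ¬p ∧ □◇p is F. ✗
w4: ¬p is T, ¬p ∧ □◇p is T. ✓
w5: ¬p is F, ¬p ∧ □◇p is F. ✗
Satisfying worlds: {w2, w4}.

2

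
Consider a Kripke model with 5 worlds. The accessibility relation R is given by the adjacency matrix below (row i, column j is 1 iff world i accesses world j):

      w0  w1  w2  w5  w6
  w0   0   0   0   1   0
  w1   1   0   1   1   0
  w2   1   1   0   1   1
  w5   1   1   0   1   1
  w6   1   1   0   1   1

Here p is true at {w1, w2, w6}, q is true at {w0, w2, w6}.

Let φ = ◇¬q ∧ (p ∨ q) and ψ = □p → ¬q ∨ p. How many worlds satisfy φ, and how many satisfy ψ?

4 and 5

For ◇¬q ∧ (p ∨ q):
w0: ◇¬q is T, p ∨ q is T. ✓
w1: ◇¬q is T, p ∨ q is T. ✓
w2: ◇¬q is T, p ∨ q is T. ✓
w5: ◇¬q is T, p ∨ q is F. ✗
w6: ◇¬q is T, p ∨ q is T. ✓
— 4 worlds.
For □p → ¬q ∨ p:
w0: □p is F, ¬q ∨ p is F. ✓
w1: □p is F, ¬q ∨ p is T. ✓
w2: □p is F, ¬q ∨ p is T. ✓
w5: □p is F, ¬q ∨ p is T. ✓
w6: □p is F, ¬q ∨ p is T. ✓
— 5 worlds.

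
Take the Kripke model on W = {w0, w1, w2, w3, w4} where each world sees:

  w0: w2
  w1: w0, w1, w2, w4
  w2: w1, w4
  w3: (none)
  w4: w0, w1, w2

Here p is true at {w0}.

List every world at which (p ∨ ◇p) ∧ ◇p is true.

w0: p ∨ ◇p is T, ◇p is F. ✗
w1: p ∨ ◇p is T, ◇p is T. ✓
w2: p ∨ ◇p is F, ◇p is F. ✗
w3: p ∨ ◇p is F, ◇p is F. ✗
w4: p ∨ ◇p is T, ◇p is T. ✓

{w1, w4}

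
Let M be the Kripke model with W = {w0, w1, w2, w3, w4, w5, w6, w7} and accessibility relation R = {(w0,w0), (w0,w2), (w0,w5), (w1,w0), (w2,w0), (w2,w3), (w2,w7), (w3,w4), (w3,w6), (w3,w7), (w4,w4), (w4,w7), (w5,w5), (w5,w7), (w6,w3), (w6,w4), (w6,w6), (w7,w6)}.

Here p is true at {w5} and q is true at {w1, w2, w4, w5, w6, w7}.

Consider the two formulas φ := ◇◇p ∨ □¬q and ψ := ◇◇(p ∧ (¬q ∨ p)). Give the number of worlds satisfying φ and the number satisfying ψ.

4 and 4

For ◇◇p ∨ □¬q:
w0: ◇◇p is T, □¬q is F. ✓
w1: ◇◇p is T, □¬q is T. ✓
w2: ◇◇p is T, □¬q is F. ✓
w3: ◇◇p is F, □¬q is F. ✗
w4: ◇◇p is F, □¬q is F. ✗
w5: ◇◇p is T, □¬q is F. ✓
w6: ◇◇p is F, □¬q is F. ✗
w7: ◇◇p is F, □¬q is F. ✗
— 4 worlds.
For ◇◇(p ∧ (¬q ∨ p)):
w0: successors {w0, w2, w5}; ◇(p ∧ (¬q ∨ p)) there: w0:T, w2:F, w5:T. ✓
w1: successors {w0}; ◇(p ∧ (¬q ∨ p)) there: w0:T. ✓
w2: successors {w0, w3, w7}; ◇(p ∧ (¬q ∨ p)) there: w0:T, w3:F, w7:F. ✓
w3: successors {w4, w6, w7}; ◇(p ∧ (¬q ∨ p)) there: w4:F, w6:F, w7:F. ✗
w4: successors {w4, w7}; ◇(p ∧ (¬q ∨ p)) there: w4:F, w7:F. ✗
w5: successors {w5, w7}; ◇(p ∧ (¬q ∨ p)) there: w5:T, w7:F. ✓
w6: successors {w3, w4, w6}; ◇(p ∧ (¬q ∨ p)) there: w3:F, w4:F, w6:F. ✗
w7: successors {w6}; ◇(p ∧ (¬q ∨ p)) there: w6:F. ✗
— 4 worlds.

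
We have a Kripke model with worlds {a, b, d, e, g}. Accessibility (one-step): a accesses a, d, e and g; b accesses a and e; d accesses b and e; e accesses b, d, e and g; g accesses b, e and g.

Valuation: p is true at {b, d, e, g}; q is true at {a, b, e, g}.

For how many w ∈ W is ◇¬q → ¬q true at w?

3

a: ◇¬q is T, ¬q is F. ✗
b: ◇¬q is F, ¬q is F. ✓
d: ◇¬q is F, ¬q is T. ✓
e: ◇¬q is T, ¬q is F. ✗
g: ◇¬q is F, ¬q is F. ✓
Satisfying worlds: {b, d, g}.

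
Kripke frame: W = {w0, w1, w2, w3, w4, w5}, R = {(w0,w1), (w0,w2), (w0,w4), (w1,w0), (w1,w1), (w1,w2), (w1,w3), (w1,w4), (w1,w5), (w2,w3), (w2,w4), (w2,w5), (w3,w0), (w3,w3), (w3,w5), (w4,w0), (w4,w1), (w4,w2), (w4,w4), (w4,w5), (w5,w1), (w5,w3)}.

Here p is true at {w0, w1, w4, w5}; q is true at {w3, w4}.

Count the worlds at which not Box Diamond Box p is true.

6

w0: Box Diamond Box p is F. ✓
w1: Box Diamond Box p is F. ✓
w2: Box Diamond Box p is F. ✓
w3: Box Diamond Box p is F. ✓
w4: Box Diamond Box p is F. ✓
w5: Box Diamond Box p is F. ✓
Satisfying worlds: {w0, w1, w2, w3, w4, w5}.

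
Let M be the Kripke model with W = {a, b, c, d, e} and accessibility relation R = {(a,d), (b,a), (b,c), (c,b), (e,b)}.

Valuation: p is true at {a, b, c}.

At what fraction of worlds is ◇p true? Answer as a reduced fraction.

a: successors {d}; p there: d:F. ✗
b: successors {a, c}; p there: a:T, c:T. ✓
c: successors {b}; p there: b:T. ✓
d: no successors, so ◇p fails. ✗
e: successors {b}; p there: b:T. ✓
That's 3 of 5 worlds, so 3/5.

3/5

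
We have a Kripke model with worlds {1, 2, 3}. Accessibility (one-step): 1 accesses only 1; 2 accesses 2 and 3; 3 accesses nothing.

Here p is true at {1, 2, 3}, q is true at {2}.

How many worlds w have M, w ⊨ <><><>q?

1: successors {1}; <><>q there: 1:F. ✗
2: successors {2, 3}; <><>q there: 2:T, 3:F. ✓
3: no successors, so <><><>q fails. ✗
Satisfying worlds: {2}.

1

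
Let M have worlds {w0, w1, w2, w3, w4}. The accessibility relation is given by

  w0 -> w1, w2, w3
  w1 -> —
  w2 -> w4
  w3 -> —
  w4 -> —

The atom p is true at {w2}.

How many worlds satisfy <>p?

1

w0: successors {w1, w2, w3}; p there: w1:F, w2:T, w3:F. ✓
w1: no successors, so <>p fails. ✗
w2: successors {w4}; p there: w4:F. ✗
w3: no successors, so <>p fails. ✗
w4: no successors, so <>p fails. ✗
Satisfying worlds: {w0}.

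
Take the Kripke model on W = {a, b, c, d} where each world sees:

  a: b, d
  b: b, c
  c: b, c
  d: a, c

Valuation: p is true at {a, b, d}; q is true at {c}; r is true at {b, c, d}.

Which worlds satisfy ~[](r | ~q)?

∅

a: [](r | ~q) is T. ✗
b: [](r | ~q) is T. ✗
c: [](r | ~q) is T. ✗
d: [](r | ~q) is T. ✗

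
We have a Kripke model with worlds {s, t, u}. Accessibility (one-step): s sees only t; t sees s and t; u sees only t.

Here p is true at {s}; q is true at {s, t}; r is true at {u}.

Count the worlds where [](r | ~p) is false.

1

s: successors {t}; r | ~p there: t:T. ✓
t: successors {s, t}; r | ~p there: s:F, t:T. ✗
u: successors {t}; r | ~p there: t:T. ✓
Satisfying worlds: {s, u}.
So [](r | ~p) fails at the other 1 world.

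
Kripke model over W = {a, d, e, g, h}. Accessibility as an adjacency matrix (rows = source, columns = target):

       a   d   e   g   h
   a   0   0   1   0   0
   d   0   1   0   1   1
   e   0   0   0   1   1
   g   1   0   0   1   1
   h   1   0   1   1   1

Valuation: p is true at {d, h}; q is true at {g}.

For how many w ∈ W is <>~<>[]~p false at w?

1

a: successors {e}; ~<>[]~p there: e:T. ✓
d: successors {d, g, h}; ~<>[]~p there: d:T, g:F, h:F. ✓
e: successors {g, h}; ~<>[]~p there: g:F, h:F. ✗
g: successors {a, g, h}; ~<>[]~p there: a:T, g:F, h:F. ✓
h: successors {a, e, g, h}; ~<>[]~p there: a:T, e:T, g:F, h:F. ✓
Satisfying worlds: {a, d, g, h}.
So <>~<>[]~p fails at the other 1 world.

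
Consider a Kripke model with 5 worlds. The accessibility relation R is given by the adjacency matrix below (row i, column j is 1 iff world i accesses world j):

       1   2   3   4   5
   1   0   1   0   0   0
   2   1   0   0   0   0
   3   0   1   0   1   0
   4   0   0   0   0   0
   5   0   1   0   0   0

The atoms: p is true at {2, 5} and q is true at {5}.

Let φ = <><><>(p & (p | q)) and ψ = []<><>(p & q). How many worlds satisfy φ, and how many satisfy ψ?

For <><><>(p & (p | q)):
1: successors {2}; <><>(p & (p | q)) there: 2:T. ✓
2: successors {1}; <><>(p & (p | q)) there: 1:F. ✗
3: successors {2, 4}; <><>(p & (p | q)) there: 2:T, 4:F. ✓
4: no successors, so <><><>(p & (p | q)) fails. ✗
5: successors {2}; <><>(p & (p | q)) there: 2:T. ✓
— 3 worlds.
For []<><>(p & q):
1: successors {2}; <><>(p & q) there: 2:F. ✗
2: successors {1}; <><>(p & q) there: 1:F. ✗
3: successors {2, 4}; <><>(p & q) there: 2:F, 4:F. ✗
4: no successors, so []<><>(p & q) holds vacuously. ✓
5: successors {2}; <><>(p & q) there: 2:F. ✗
— 1 world.

3 and 1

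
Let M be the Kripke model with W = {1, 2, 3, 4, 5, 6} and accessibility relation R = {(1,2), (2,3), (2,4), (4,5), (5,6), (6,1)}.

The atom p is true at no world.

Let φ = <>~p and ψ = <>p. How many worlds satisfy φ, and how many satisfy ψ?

For <>~p:
1: successors {2}; ~p there: 2:T. ✓
2: successors {3, 4}; ~p there: 3:T, 4:T. ✓
3: no successors, so <>~p fails. ✗
4: successors {5}; ~p there: 5:T. ✓
5: successors {6}; ~p there: 6:T. ✓
6: successors {1}; ~p there: 1:T. ✓
— 5 worlds.
For <>p:
1: successors {2}; p there: 2:F. ✗
2: successors {3, 4}; p there: 3:F, 4:F. ✗
3: no successors, so <>p fails. ✗
4: successors {5}; p there: 5:F. ✗
5: successors {6}; p there: 6:F. ✗
6: successors {1}; p there: 1:F. ✗
— 0 worlds.

5 and 0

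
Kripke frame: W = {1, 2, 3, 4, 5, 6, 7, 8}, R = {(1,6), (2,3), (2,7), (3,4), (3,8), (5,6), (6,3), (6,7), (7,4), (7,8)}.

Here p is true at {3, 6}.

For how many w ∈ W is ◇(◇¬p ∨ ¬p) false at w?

1: successors {6}; ◇¬p ∨ ¬p there: 6:T. ✓
2: successors {3, 7}; ◇¬p ∨ ¬p there: 3:T, 7:T. ✓
3: successors {4, 8}; ◇¬p ∨ ¬p there: 4:T, 8:T. ✓
4: no successors, so ◇(◇¬p ∨ ¬p) fails. ✗
5: successors {6}; ◇¬p ∨ ¬p there: 6:T. ✓
6: successors {3, 7}; ◇¬p ∨ ¬p there: 3:T, 7:T. ✓
7: successors {4, 8}; ◇¬p ∨ ¬p there: 4:T, 8:T. ✓
8: no successors, so ◇(◇¬p ∨ ¬p) fails. ✗
Satisfying worlds: {1, 2, 3, 5, 6, 7}.
So ◇(◇¬p ∨ ¬p) fails at the other 2 worlds.

2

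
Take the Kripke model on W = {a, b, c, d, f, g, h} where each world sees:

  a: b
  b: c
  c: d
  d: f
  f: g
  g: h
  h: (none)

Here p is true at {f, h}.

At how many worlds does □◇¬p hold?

4

a: successors {b}; ◇¬p there: b:T. ✓
b: successors {c}; ◇¬p there: c:T. ✓
c: successors {d}; ◇¬p there: d:F. ✗
d: successors {f}; ◇¬p there: f:T. ✓
f: successors {g}; ◇¬p there: g:F. ✗
g: successors {h}; ◇¬p there: h:F. ✗
h: no successors, so □◇¬p holds vacuously. ✓
Satisfying worlds: {a, b, d, h}.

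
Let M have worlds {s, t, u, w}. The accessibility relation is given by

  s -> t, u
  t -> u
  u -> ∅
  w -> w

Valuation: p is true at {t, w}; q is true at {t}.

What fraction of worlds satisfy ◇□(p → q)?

s: successors {t, u}; □(p → q) there: t:T, u:T. ✓
t: successors {u}; □(p → q) there: u:T. ✓
u: no successors, so ◇□(p → q) fails. ✗
w: successors {w}; □(p → q) there: w:F. ✗
That's 2 of 4 worlds, so 2/4 = 1/2.

1/2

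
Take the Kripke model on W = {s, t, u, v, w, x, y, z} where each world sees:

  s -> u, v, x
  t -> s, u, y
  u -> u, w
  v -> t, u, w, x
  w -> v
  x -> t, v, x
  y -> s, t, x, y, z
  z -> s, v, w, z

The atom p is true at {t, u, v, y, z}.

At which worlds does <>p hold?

{s, t, u, v, w, x, y, z}

s: successors {u, v, x}; p there: u:T, v:T, x:F. ✓
t: successors {s, u, y}; p there: s:F, u:T, y:T. ✓
u: successors {u, w}; p there: u:T, w:F. ✓
v: successors {t, u, w, x}; p there: t:T, u:T, w:F, x:F. ✓
w: successors {v}; p there: v:T. ✓
x: successors {t, v, x}; p there: t:T, v:T, x:F. ✓
y: successors {s, t, x, y, z}; p there: s:F, t:T, x:F, y:T, z:T. ✓
z: successors {s, v, w, z}; p there: s:F, v:T, w:F, z:T. ✓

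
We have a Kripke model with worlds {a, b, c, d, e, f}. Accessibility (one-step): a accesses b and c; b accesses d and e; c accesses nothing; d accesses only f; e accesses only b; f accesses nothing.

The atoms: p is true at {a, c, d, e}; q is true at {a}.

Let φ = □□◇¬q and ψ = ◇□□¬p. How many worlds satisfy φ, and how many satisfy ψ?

5 and 4

For □□◇¬q:
a: successors {b, c}; □◇¬q there: b:T, c:T. ✓
b: successors {d, e}; □◇¬q there: d:F, e:T. ✗
c: no successors, so □□◇¬q holds vacuously. ✓
d: successors {f}; □◇¬q there: f:T. ✓
e: successors {b}; □◇¬q there: b:T. ✓
f: no successors, so □□◇¬q holds vacuously. ✓
— 5 worlds.
For ◇□□¬p:
a: successors {b, c}; □□¬p there: b:T, c:T. ✓
b: successors {d, e}; □□¬p there: d:T, e:F. ✓
c: no successors, so ◇□□¬p fails. ✗
d: successors {f}; □□¬p there: f:T. ✓
e: successors {b}; □□¬p there: b:T. ✓
f: no successors, so ◇□□¬p fails. ✗
— 4 worlds.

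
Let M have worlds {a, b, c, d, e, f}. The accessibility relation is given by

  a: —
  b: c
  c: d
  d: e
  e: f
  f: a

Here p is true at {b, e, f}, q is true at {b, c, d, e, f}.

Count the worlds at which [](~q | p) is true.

a: no successors, so [](~q | p) holds vacuously. ✓
b: successors {c}; ~q | p there: c:F. ✗
c: successors {d}; ~q | p there: d:F. ✗
d: successors {e}; ~q | p there: e:T. ✓
e: successors {f}; ~q | p there: f:T. ✓
f: successors {a}; ~q | p there: a:T. ✓
Satisfying worlds: {a, d, e, f}.

4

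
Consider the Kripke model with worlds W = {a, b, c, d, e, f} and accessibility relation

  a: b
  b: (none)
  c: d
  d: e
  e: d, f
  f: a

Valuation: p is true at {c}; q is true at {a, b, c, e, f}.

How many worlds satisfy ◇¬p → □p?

a: ◇¬p is T, □p is F. ✗
b: ◇¬p is F, □p is T. ✓
c: ◇¬p is T, □p is F. ✗
d: ◇¬p is T, □p is F. ✗
e: ◇¬p is T, □p is F. ✗
f: ◇¬p is T, □p is F. ✗
Satisfying worlds: {b}.

1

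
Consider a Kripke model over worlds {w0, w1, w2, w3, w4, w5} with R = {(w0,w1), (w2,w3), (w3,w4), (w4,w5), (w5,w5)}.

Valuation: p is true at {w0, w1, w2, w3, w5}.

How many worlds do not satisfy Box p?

1

w0: successors {w1}; p there: w1:T. ✓
w1: no successors, so Box p holds vacuously. ✓
w2: successors {w3}; p there: w3:T. ✓
w3: successors {w4}; p there: w4:F. ✗
w4: successors {w5}; p there: w5:T. ✓
w5: successors {w5}; p there: w5:T. ✓
Satisfying worlds: {w0, w1, w2, w4, w5}.
So Box p fails at the other 1 world.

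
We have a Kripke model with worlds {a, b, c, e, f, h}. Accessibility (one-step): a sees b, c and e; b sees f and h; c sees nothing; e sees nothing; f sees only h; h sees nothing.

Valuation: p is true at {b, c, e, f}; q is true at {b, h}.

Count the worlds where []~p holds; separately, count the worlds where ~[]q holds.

4 and 2

For []~p:
a: successors {b, c, e}; ~p there: b:F, c:F, e:F. ✗
b: successors {f, h}; ~p there: f:F, h:T. ✗
c: no successors, so []~p holds vacuously. ✓
e: no successors, so []~p holds vacuously. ✓
f: successors {h}; ~p there: h:T. ✓
h: no successors, so []~p holds vacuously. ✓
— 4 worlds.
For ~[]q:
a: []q is F. ✓
b: []q is F. ✓
c: []q is T. ✗
e: []q is T. ✗
f: []q is T. ✗
h: []q is T. ✗
— 2 worlds.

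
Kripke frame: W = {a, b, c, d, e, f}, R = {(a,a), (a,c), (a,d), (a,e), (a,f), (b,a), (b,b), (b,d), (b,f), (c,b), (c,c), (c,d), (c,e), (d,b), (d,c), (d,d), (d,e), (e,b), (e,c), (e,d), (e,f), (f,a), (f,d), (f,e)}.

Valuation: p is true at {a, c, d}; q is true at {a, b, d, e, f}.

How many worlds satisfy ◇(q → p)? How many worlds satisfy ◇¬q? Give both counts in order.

6 and 4

For ◇(q → p):
a: successors {a, c, d, e, f}; q → p there: a:T, c:T, d:T, e:F, f:F. ✓
b: successors {a, b, d, f}; q → p there: a:T, b:F, d:T, f:F. ✓
c: successors {b, c, d, e}; q → p there: b:F, c:T, d:T, e:F. ✓
d: successors {b, c, d, e}; q → p there: b:F, c:T, d:T, e:F. ✓
e: successors {b, c, d, f}; q → p there: b:F, c:T, d:T, f:F. ✓
f: successors {a, d, e}; q → p there: a:T, d:T, e:F. ✓
— 6 worlds.
For ◇¬q:
a: successors {a, c, d, e, f}; ¬q there: a:F, c:T, d:F, e:F, f:F. ✓
b: successors {a, b, d, f}; ¬q there: a:F, b:F, d:F, f:F. ✗
c: successors {b, c, d, e}; ¬q there: b:F, c:T, d:F, e:F. ✓
d: successors {b, c, d, e}; ¬q there: b:F, c:T, d:F, e:F. ✓
e: successors {b, c, d, f}; ¬q there: b:F, c:T, d:F, f:F. ✓
f: successors {a, d, e}; ¬q there: a:F, d:F, e:F. ✗
— 4 worlds.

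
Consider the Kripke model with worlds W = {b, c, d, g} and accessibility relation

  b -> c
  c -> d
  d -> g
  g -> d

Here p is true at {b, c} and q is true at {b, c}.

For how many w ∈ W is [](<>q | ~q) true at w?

b: successors {c}; <>q | ~q there: c:F. ✗
c: successors {d}; <>q | ~q there: d:T. ✓
d: successors {g}; <>q | ~q there: g:T. ✓
g: successors {d}; <>q | ~q there: d:T. ✓
Satisfying worlds: {c, d, g}.

3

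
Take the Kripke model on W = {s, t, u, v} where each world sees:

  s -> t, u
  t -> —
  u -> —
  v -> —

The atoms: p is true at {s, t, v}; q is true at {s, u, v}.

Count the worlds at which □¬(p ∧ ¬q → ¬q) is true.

s: successors {t, u}; ¬(p ∧ ¬q → ¬q) there: t:F, u:F. ✗
t: no successors, so □¬(p ∧ ¬q → ¬q) holds vacuously. ✓
u: no successors, so □¬(p ∧ ¬q → ¬q) holds vacuously. ✓
v: no successors, so □¬(p ∧ ¬q → ¬q) holds vacuously. ✓
Satisfying worlds: {t, u, v}.

3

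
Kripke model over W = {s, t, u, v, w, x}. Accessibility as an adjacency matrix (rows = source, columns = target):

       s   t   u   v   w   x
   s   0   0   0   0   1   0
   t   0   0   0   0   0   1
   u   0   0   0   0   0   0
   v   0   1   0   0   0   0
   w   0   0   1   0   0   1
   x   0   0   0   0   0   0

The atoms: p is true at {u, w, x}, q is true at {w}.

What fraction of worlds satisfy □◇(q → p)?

s: successors {w}; ◇(q → p) there: w:T. ✓
t: successors {x}; ◇(q → p) there: x:F. ✗
u: no successors, so □◇(q → p) holds vacuously. ✓
v: successors {t}; ◇(q → p) there: t:T. ✓
w: successors {u, x}; ◇(q → p) there: u:F, x:F. ✗
x: no successors, so □◇(q → p) holds vacuously. ✓
That's 4 of 6 worlds, so 4/6 = 2/3.

2/3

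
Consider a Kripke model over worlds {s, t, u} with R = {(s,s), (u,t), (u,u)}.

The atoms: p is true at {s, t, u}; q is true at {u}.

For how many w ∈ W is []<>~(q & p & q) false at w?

1

s: successors {s}; <>~(q & p & q) there: s:T. ✓
t: no successors, so []<>~(q & p & q) holds vacuously. ✓
u: successors {t, u}; <>~(q & p & q) there: t:F, u:T. ✗
Satisfying worlds: {s, t}.
So []<>~(q & p & q) fails at the other 1 world.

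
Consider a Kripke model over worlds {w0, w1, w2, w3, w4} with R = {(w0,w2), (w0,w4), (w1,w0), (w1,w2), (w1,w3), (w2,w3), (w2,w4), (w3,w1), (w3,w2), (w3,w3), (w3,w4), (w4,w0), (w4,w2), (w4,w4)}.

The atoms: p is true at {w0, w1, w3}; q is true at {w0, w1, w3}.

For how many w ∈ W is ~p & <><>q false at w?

w0: ~p is F, <><>q is T. ✗
w1: ~p is F, <><>q is T. ✗
w2: ~p is T, <><>q is T. ✓
w3: ~p is F, <><>q is T. ✗
w4: ~p is T, <><>q is T. ✓
Satisfying worlds: {w2, w4}.
So ~p & <><>q fails at the other 3 worlds.

3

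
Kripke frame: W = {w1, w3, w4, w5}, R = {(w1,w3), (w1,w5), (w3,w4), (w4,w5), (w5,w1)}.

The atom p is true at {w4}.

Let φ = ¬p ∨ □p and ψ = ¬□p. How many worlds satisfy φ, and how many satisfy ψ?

For ¬p ∨ □p:
w1: ¬p is T, □p is F. ✓
w3: ¬p is T, □p is T. ✓
w4: ¬p is F, □p is F. ✗
w5: ¬p is T, □p is F. ✓
— 3 worlds.
For ¬□p:
w1: □p is F. ✓
w3: □p is T. ✗
w4: □p is F. ✓
w5: □p is F. ✓
— 3 worlds.

3 and 3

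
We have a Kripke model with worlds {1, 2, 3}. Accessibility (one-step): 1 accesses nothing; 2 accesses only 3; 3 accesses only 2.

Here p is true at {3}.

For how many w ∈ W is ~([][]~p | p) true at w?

0

1: [][]~p | p is T. ✗
2: [][]~p | p is T. ✗
3: [][]~p | p is T. ✗
Satisfying worlds: ∅.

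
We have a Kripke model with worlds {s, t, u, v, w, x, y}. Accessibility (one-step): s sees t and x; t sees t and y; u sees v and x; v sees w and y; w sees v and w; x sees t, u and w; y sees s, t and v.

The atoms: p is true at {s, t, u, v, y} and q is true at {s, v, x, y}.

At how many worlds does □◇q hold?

s: successors {t, x}; ◇q there: t:T, x:F. ✗
t: successors {t, y}; ◇q there: t:T, y:T. ✓
u: successors {v, x}; ◇q there: v:T, x:F. ✗
v: successors {w, y}; ◇q there: w:T, y:T. ✓
w: successors {v, w}; ◇q there: v:T, w:T. ✓
x: successors {t, u, w}; ◇q there: t:T, u:T, w:T. ✓
y: successors {s, t, v}; ◇q there: s:T, t:T, v:T. ✓
Satisfying worlds: {t, v, w, x, y}.

5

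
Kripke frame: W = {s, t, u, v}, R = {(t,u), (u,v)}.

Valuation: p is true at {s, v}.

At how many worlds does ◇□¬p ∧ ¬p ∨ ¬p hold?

2

s: ◇□¬p ∧ ¬p is F, ¬p is F. ✗
t: ◇□¬p ∧ ¬p is F, ¬p is T. ✓
u: ◇□¬p ∧ ¬p is T, ¬p is T. ✓
v: ◇□¬p ∧ ¬p is F, ¬p is F. ✗
Satisfying worlds: {t, u}.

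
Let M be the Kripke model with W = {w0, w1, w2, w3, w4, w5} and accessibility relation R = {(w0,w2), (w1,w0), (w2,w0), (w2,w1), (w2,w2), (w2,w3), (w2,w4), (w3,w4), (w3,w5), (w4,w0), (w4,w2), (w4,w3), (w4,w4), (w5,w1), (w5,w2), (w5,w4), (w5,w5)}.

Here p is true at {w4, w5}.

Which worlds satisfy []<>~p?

w0: successors {w2}; <>~p there: w2:T. ✓
w1: successors {w0}; <>~p there: w0:T. ✓
w2: successors {w0, w1, w2, w3, w4}; <>~p there: w0:T, w1:T, w2:T, w3:F, w4:T. ✗
w3: successors {w4, w5}; <>~p there: w4:T, w5:T. ✓
w4: successors {w0, w2, w3, w4}; <>~p there: w0:T, w2:T, w3:F, w4:T. ✗
w5: successors {w1, w2, w4, w5}; <>~p there: w1:T, w2:T, w4:T, w5:T. ✓

{w0, w1, w3, w5}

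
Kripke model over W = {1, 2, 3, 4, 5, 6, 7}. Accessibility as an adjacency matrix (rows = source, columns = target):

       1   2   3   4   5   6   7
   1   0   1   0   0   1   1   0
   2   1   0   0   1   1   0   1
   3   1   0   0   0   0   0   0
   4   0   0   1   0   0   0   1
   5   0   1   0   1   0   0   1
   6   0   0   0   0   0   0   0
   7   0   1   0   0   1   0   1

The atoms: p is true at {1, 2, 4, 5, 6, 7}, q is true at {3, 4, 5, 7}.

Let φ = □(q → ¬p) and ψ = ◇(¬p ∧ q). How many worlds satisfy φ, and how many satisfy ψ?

2 and 1

For □(q → ¬p):
1: successors {2, 5, 6}; q → ¬p there: 2:T, 5:F, 6:T. ✗
2: successors {1, 4, 5, 7}; q → ¬p there: 1:T, 4:F, 5:F, 7:F. ✗
3: successors {1}; q → ¬p there: 1:T. ✓
4: successors {3, 7}; q → ¬p there: 3:T, 7:F. ✗
5: successors {2, 4, 7}; q → ¬p there: 2:T, 4:F, 7:F. ✗
6: no successors, so □(q → ¬p) holds vacuously. ✓
7: successors {2, 5, 7}; q → ¬p there: 2:T, 5:F, 7:F. ✗
— 2 worlds.
For ◇(¬p ∧ q):
1: successors {2, 5, 6}; ¬p ∧ q there: 2:F, 5:F, 6:F. ✗
2: successors {1, 4, 5, 7}; ¬p ∧ q there: 1:F, 4:F, 5:F, 7:F. ✗
3: successors {1}; ¬p ∧ q there: 1:F. ✗
4: successors {3, 7}; ¬p ∧ q there: 3:T, 7:F. ✓
5: successors {2, 4, 7}; ¬p ∧ q there: 2:F, 4:F, 7:F. ✗
6: no successors, so ◇(¬p ∧ q) fails. ✗
7: successors {2, 5, 7}; ¬p ∧ q there: 2:F, 5:F, 7:F. ✗
— 1 world.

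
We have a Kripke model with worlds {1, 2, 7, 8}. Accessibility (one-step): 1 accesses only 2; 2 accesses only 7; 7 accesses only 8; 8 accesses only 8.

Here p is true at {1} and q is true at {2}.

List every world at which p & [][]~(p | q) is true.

{1}

1: p is T, [][]~(p | q) is T. ✓
2: p is F, [][]~(p | q) is T. ✗
7: p is F, [][]~(p | q) is T. ✗
8: p is F, [][]~(p | q) is T. ✗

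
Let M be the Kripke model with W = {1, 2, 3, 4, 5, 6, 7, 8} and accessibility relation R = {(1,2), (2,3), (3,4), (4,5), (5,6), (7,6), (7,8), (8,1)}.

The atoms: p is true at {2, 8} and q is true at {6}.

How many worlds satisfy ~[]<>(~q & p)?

1: []<>(~q & p) is F. ✓
2: []<>(~q & p) is F. ✓
3: []<>(~q & p) is F. ✓
4: []<>(~q & p) is F. ✓
5: []<>(~q & p) is F. ✓
6: []<>(~q & p) is T. ✗
7: []<>(~q & p) is F. ✓
8: []<>(~q & p) is T. ✗
Satisfying worlds: {1, 2, 3, 4, 5, 7}.

6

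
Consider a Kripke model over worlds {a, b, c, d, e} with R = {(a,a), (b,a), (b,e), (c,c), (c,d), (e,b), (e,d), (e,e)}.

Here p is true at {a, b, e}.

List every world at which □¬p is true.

{c, d}

a: successors {a}; ¬p there: a:F. ✗
b: successors {a, e}; ¬p there: a:F, e:F. ✗
c: successors {c, d}; ¬p there: c:T, d:T. ✓
d: no successors, so □¬p holds vacuously. ✓
e: successors {b, d, e}; ¬p there: b:F, d:T, e:F. ✗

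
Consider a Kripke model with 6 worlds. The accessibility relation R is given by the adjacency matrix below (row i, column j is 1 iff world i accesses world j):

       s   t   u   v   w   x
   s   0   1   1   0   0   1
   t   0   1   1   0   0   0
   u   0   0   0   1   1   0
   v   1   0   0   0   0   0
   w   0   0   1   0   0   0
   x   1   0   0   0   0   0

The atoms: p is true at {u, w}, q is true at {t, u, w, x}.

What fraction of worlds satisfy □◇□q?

5/6

s: successors {t, u, x}; ◇□q there: t:T, u:T, x:T. ✓
t: successors {t, u}; ◇□q there: t:T, u:T. ✓
u: successors {v, w}; ◇□q there: v:T, w:F. ✗
v: successors {s}; ◇□q there: s:T. ✓
w: successors {u}; ◇□q there: u:T. ✓
x: successors {s}; ◇□q there: s:T. ✓
That's 5 of 6 worlds, so 5/6.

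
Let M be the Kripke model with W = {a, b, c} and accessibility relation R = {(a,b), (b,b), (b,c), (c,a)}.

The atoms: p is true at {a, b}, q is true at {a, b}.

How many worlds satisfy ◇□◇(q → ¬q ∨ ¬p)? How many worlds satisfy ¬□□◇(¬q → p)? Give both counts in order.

For ◇□◇(q → ¬q ∨ ¬p):
a: successors {b}; □◇(q → ¬q ∨ ¬p) there: b:F. ✗
b: successors {b, c}; □◇(q → ¬q ∨ ¬p) there: b:F, c:F. ✗
c: successors {a}; □◇(q → ¬q ∨ ¬p) there: a:T. ✓
— 1 world.
For ¬□□◇(¬q → p):
a: □□◇(¬q → p) is T. ✗
b: □□◇(¬q → p) is T. ✗
c: □□◇(¬q → p) is T. ✗
— 0 worlds.

1 and 0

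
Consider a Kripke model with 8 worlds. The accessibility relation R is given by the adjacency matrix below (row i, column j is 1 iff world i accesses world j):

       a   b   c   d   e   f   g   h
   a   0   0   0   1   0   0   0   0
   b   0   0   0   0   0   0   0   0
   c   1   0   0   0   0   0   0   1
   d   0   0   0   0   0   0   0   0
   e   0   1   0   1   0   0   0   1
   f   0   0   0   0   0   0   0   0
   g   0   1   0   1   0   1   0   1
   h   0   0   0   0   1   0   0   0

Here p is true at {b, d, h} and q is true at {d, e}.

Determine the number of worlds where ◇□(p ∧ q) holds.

a: successors {d}; □(p ∧ q) there: d:T. ✓
b: no successors, so ◇□(p ∧ q) fails. ✗
c: successors {a, h}; □(p ∧ q) there: a:T, h:F. ✓
d: no successors, so ◇□(p ∧ q) fails. ✗
e: successors {b, d, h}; □(p ∧ q) there: b:T, d:T, h:F. ✓
f: no successors, so ◇□(p ∧ q) fails. ✗
g: successors {b, d, f, h}; □(p ∧ q) there: b:T, d:T, f:T, h:F. ✓
h: successors {e}; □(p ∧ q) there: e:F. ✗
Satisfying worlds: {a, c, e, g}.

4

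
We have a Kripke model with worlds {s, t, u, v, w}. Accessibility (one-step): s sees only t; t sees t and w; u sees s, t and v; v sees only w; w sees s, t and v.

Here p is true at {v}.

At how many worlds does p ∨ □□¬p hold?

s: p is F, □□¬p is T. ✓
t: p is F, □□¬p is F. ✗
u: p is F, □□¬p is T. ✓
v: p is T, □□¬p is F. ✓
w: p is F, □□¬p is T. ✓
Satisfying worlds: {s, u, v, w}.

4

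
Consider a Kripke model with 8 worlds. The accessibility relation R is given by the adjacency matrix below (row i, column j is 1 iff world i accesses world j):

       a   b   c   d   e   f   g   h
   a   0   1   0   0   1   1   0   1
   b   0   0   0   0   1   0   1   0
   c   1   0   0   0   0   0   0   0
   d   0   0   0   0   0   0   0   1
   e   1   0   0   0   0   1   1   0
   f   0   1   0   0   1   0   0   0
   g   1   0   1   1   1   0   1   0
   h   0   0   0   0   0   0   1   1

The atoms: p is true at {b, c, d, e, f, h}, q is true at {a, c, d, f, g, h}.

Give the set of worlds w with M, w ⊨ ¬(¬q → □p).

{b, e}

a: ¬q → □p is T. ✗
b: ¬q → □p is F. ✓
c: ¬q → □p is T. ✗
d: ¬q → □p is T. ✗
e: ¬q → □p is F. ✓
f: ¬q → □p is T. ✗
g: ¬q → □p is T. ✗
h: ¬q → □p is T. ✗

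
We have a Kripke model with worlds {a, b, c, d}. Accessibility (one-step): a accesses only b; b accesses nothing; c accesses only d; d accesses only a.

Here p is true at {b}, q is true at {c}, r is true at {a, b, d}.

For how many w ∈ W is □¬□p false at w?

2

a: successors {b}; ¬□p there: b:F. ✗
b: no successors, so □¬□p holds vacuously. ✓
c: successors {d}; ¬□p there: d:T. ✓
d: successors {a}; ¬□p there: a:F. ✗
Satisfying worlds: {b, c}.
So □¬□p fails at the other 2 worlds.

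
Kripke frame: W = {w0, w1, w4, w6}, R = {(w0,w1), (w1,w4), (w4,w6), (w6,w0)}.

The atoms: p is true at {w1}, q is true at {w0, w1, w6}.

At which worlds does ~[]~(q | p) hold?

w0: []~(q | p) is F. ✓
w1: []~(q | p) is T. ✗
w4: []~(q | p) is F. ✓
w6: []~(q | p) is F. ✓

{w0, w4, w6}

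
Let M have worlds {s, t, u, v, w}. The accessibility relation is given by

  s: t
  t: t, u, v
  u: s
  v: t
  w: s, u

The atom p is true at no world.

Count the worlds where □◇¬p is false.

s: successors {t}; ◇¬p there: t:T. ✓
t: successors {t, u, v}; ◇¬p there: t:T, u:T, v:T. ✓
u: successors {s}; ◇¬p there: s:T. ✓
v: successors {t}; ◇¬p there: t:T. ✓
w: successors {s, u}; ◇¬p there: s:T, u:T. ✓
Satisfying worlds: {s, t, u, v, w}.
So □◇¬p fails at the other 0 worlds.

0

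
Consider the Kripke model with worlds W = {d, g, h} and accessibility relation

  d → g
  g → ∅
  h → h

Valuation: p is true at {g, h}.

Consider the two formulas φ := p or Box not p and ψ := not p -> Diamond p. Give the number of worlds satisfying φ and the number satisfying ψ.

For p or Box not p:
d: p is F, Box not p is F. ✗
g: p is T, Box not p is T. ✓
h: p is T, Box not p is F. ✓
— 2 worlds.
For not p -> Diamond p:
d: not p is T, Diamond p is T. ✓
g: not p is F, Diamond p is F. ✓
h: not p is F, Diamond p is T. ✓
— 3 worlds.

2 and 3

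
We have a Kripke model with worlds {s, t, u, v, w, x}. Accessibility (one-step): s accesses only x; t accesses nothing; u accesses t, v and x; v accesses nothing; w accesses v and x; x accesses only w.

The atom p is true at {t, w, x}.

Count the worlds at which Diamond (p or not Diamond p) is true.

4

s: successors {x}; p or not Diamond p there: x:T. ✓
t: no successors, so Diamond (p or not Diamond p) fails. ✗
u: successors {t, v, x}; p or not Diamond p there: t:T, v:T, x:T. ✓
v: no successors, so Diamond (p or not Diamond p) fails. ✗
w: successors {v, x}; p or not Diamond p there: v:T, x:T. ✓
x: successors {w}; p or not Diamond p there: w:T. ✓
Satisfying worlds: {s, u, w, x}.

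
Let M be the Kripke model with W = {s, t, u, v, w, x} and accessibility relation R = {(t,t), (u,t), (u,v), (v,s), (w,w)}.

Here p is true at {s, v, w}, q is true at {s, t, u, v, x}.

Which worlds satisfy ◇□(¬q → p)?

{t, u, v, w}

s: no successors, so ◇□(¬q → p) fails. ✗
t: successors {t}; □(¬q → p) there: t:T. ✓
u: successors {t, v}; □(¬q → p) there: t:T, v:T. ✓
v: successors {s}; □(¬q → p) there: s:T. ✓
w: successors {w}; □(¬q → p) there: w:T. ✓
x: no successors, so ◇□(¬q → p) fails. ✗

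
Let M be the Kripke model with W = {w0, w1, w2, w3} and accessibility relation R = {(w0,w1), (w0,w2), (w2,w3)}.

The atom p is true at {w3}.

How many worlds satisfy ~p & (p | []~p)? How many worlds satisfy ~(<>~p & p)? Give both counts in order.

2 and 4

For ~p & (p | []~p):
w0: ~p is T, p | []~p is T. ✓
w1: ~p is T, p | []~p is T. ✓
w2: ~p is T, p | []~p is F. ✗
w3: ~p is F, p | []~p is T. ✗
— 2 worlds.
For ~(<>~p & p):
w0: <>~p & p is F. ✓
w1: <>~p & p is F. ✓
w2: <>~p & p is F. ✓
w3: <>~p & p is F. ✓
— 4 worlds.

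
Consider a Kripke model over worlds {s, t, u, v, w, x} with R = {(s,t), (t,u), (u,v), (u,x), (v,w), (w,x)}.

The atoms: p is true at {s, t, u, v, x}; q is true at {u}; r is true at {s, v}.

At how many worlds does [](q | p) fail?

1

s: successors {t}; q | p there: t:T. ✓
t: successors {u}; q | p there: u:T. ✓
u: successors {v, x}; q | p there: v:T, x:T. ✓
v: successors {w}; q | p there: w:F. ✗
w: successors {x}; q | p there: x:T. ✓
x: no successors, so [](q | p) holds vacuously. ✓
Satisfying worlds: {s, t, u, w, x}.
So [](q | p) fails at the other 1 world.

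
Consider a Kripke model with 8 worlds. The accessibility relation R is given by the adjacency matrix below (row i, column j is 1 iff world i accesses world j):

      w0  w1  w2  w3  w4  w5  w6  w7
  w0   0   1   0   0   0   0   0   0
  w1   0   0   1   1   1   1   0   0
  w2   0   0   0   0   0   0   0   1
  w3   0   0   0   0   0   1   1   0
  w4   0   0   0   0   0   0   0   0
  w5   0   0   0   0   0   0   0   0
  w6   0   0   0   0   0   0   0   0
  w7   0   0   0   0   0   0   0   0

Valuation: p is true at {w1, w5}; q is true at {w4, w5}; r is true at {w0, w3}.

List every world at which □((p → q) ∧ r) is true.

{w4, w5, w6, w7}

w0: successors {w1}; (p → q) ∧ r there: w1:F. ✗
w1: successors {w2, w3, w4, w5}; (p → q) ∧ r there: w2:F, w3:T, w4:F, w5:F. ✗
w2: successors {w7}; (p → q) ∧ r there: w7:F. ✗
w3: successors {w5, w6}; (p → q) ∧ r there: w5:F, w6:F. ✗
w4: no successors, so □((p → q) ∧ r) holds vacuously. ✓
w5: no successors, so □((p → q) ∧ r) holds vacuously. ✓
w6: no successors, so □((p → q) ∧ r) holds vacuously. ✓
w7: no successors, so □((p → q) ∧ r) holds vacuously. ✓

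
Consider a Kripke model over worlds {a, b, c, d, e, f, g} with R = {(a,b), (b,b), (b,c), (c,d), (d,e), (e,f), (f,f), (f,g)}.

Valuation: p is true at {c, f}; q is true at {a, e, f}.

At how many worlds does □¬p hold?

a: successors {b}; ¬p there: b:T. ✓
b: successors {b, c}; ¬p there: b:T, c:F. ✗
c: successors {d}; ¬p there: d:T. ✓
d: successors {e}; ¬p there: e:T. ✓
e: successors {f}; ¬p there: f:F. ✗
f: successors {f, g}; ¬p there: f:F, g:T. ✗
g: no successors, so □¬p holds vacuously. ✓
Satisfying worlds: {a, c, d, g}.

4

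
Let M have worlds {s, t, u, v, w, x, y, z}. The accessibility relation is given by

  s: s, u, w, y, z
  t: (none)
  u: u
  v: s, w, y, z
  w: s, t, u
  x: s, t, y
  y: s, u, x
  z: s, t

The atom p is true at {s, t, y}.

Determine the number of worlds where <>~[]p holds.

s: successors {s, u, w, y, z}; ~[]p there: s:T, u:T, w:T, y:T, z:F. ✓
t: no successors, so <>~[]p fails. ✗
u: successors {u}; ~[]p there: u:T. ✓
v: successors {s, w, y, z}; ~[]p there: s:T, w:T, y:T, z:F. ✓
w: successors {s, t, u}; ~[]p there: s:T, t:F, u:T. ✓
x: successors {s, t, y}; ~[]p there: s:T, t:F, y:T. ✓
y: successors {s, u, x}; ~[]p there: s:T, u:T, x:F. ✓
z: successors {s, t}; ~[]p there: s:T, t:F. ✓
Satisfying worlds: {s, u, v, w, x, y, z}.

7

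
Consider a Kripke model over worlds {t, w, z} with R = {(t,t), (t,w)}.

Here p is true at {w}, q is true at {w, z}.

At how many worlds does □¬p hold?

t: successors {t, w}; ¬p there: t:T, w:F. ✗
w: no successors, so □¬p holds vacuously. ✓
z: no successors, so □¬p holds vacuously. ✓
Satisfying worlds: {w, z}.

2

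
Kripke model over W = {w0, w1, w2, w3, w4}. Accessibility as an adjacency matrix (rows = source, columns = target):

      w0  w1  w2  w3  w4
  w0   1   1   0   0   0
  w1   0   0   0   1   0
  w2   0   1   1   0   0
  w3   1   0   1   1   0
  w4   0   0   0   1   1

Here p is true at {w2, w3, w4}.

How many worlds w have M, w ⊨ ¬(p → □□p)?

3

w0: p → □□p is T. ✗
w1: p → □□p is T. ✗
w2: p → □□p is F. ✓
w3: p → □□p is F. ✓
w4: p → □□p is F. ✓
Satisfying worlds: {w2, w3, w4}.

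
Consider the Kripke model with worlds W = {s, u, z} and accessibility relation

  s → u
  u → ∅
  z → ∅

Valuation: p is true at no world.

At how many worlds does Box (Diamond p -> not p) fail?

s: successors {u}; Diamond p -> not p there: u:T. ✓
u: no successors, so Box (Diamond p -> not p) holds vacuously. ✓
z: no successors, so Box (Diamond p -> not p) holds vacuously. ✓
Satisfying worlds: {s, u, z}.
So Box (Diamond p -> not p) fails at the other 0 worlds.

0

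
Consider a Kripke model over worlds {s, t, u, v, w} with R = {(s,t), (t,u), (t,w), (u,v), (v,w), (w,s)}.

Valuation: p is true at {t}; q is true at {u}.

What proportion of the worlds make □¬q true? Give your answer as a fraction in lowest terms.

4/5

s: successors {t}; ¬q there: t:T. ✓
t: successors {u, w}; ¬q there: u:F, w:T. ✗
u: successors {v}; ¬q there: v:T. ✓
v: successors {w}; ¬q there: w:T. ✓
w: successors {s}; ¬q there: s:T. ✓
That's 4 of 5 worlds, so 4/5.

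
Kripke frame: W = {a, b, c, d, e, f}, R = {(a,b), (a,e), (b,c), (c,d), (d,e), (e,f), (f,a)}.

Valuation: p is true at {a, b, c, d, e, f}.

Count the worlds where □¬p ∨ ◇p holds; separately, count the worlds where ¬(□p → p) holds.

For □¬p ∨ ◇p:
a: □¬p is F, ◇p is T. ✓
b: □¬p is F, ◇p is T. ✓
c: □¬p is F, ◇p is T. ✓
d: □¬p is F, ◇p is T. ✓
e: □¬p is F, ◇p is T. ✓
f: □¬p is F, ◇p is T. ✓
— 6 worlds.
For ¬(□p → p):
a: □p → p is T. ✗
b: □p → p is T. ✗
c: □p → p is T. ✗
d: □p → p is T. ✗
e: □p → p is T. ✗
f: □p → p is T. ✗
— 0 worlds.

6 and 0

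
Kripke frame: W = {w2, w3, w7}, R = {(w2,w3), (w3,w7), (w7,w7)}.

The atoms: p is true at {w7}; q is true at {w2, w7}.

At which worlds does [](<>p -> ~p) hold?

w2: successors {w3}; <>p -> ~p there: w3:T. ✓
w3: successors {w7}; <>p -> ~p there: w7:F. ✗
w7: successors {w7}; <>p -> ~p there: w7:F. ✗

{w2}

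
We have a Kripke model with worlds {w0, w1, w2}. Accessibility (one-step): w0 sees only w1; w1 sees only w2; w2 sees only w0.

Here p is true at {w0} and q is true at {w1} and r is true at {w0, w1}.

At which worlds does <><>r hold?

{w1, w2}

w0: successors {w1}; <>r there: w1:F. ✗
w1: successors {w2}; <>r there: w2:T. ✓
w2: successors {w0}; <>r there: w0:T. ✓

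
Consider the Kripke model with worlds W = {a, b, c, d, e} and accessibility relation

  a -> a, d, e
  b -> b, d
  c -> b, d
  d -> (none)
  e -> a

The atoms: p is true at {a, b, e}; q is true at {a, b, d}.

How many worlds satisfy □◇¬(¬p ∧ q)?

2

a: successors {a, d, e}; ◇¬(¬p ∧ q) there: a:T, d:F, e:T. ✗
b: successors {b, d}; ◇¬(¬p ∧ q) there: b:T, d:F. ✗
c: successors {b, d}; ◇¬(¬p ∧ q) there: b:T, d:F. ✗
d: no successors, so □◇¬(¬p ∧ q) holds vacuously. ✓
e: successors {a}; ◇¬(¬p ∧ q) there: a:T. ✓
Satisfying worlds: {d, e}.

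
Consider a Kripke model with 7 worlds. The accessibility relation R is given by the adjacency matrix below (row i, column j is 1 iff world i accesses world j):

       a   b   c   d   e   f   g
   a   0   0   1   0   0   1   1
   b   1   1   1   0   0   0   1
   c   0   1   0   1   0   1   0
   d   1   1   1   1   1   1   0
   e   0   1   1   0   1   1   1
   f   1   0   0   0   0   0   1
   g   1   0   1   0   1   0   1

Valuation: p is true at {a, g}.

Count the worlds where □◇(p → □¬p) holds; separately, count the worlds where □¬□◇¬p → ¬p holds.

3 and 7

For □◇(p → □¬p):
a: successors {c, f, g}; ◇(p → □¬p) there: c:T, f:F, g:T. ✗
b: successors {a, b, c, g}; ◇(p → □¬p) there: a:T, b:T, c:T, g:T. ✓
c: successors {b, d, f}; ◇(p → □¬p) there: b:T, d:T, f:F. ✗
d: successors {a, b, c, d, e, f}; ◇(p → □¬p) there: a:T, b:T, c:T, d:T, e:T, f:F. ✗
e: successors {b, c, e, f, g}; ◇(p → □¬p) there: b:T, c:T, e:T, f:F, g:T. ✗
f: successors {a, g}; ◇(p → □¬p) there: a:T, g:T. ✓
g: successors {a, c, e, g}; ◇(p → □¬p) there: a:T, c:T, e:T, g:T. ✓
— 3 worlds.
For □¬□◇¬p → ¬p:
a: □¬□◇¬p is F, ¬p is F. ✓
b: □¬□◇¬p is F, ¬p is T. ✓
c: □¬□◇¬p is F, ¬p is T. ✓
d: □¬□◇¬p is F, ¬p is T. ✓
e: □¬□◇¬p is F, ¬p is T. ✓
f: □¬□◇¬p is F, ¬p is T. ✓
g: □¬□◇¬p is F, ¬p is F. ✓
— 7 worlds.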